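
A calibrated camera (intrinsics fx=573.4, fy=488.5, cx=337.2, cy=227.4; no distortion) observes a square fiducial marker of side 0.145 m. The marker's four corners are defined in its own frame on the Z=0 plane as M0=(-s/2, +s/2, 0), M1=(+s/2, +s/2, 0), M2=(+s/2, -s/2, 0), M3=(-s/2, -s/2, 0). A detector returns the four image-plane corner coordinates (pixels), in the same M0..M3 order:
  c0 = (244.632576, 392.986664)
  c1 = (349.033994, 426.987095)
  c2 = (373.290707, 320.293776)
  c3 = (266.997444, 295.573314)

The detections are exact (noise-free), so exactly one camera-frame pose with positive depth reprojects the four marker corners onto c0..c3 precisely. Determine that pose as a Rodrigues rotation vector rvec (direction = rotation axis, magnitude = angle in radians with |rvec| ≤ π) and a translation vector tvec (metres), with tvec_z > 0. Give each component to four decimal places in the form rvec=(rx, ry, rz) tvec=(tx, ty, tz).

rvec=(-0.0518, 0.4383, 0.1870) tvec=(-0.0371, 0.1833, 0.6845)

Intrinsics K: fx=573.4, fy=488.5, cx=337.2, cy=227.4
Marker side s = 0.145 m; corners in marker frame (Z=0):
  M0 = (-0.0725, +0.0725, 0)
  M1 = (+0.0725, +0.0725, 0)
  M2 = (+0.0725, -0.0725, 0)
  M3 = (-0.0725, -0.0725, 0)
Detected image corners:
  c0 = (244.632576, 392.986664) px
  c1 = (349.033994, 426.987095) px
  c2 = (373.290707, 320.293776) px
  c3 = (266.997444, 295.573314) px
Planar DLT: solve 8×8 A·h = b for H (H[2,2]=1):
  H  [+534.32497 -164.79572 +306.12106]
  H  [-21.20986 +697.33637 +358.24517]
  H  [-0.62309 -0.01402 +1.00000]
B = K⁻¹H; ‖b₁‖=1.461019, ‖b₂‖=1.461019; λ = 2/(‖b₁‖+‖b₂‖) = 0.684454, sign → tz>0 ⇒ λ=+0.684454
r₁ = λ·B[:,0] = (+0.88861,+0.16881,-0.42647); r₂ = λ·B[:,1] = (-0.19107,+0.98153,-0.00960)
r₃ = r₁×r₂ = (+0.41698,+0.09002,+0.90445); SVD([r₁ r₂ r₃]) → R = UVᵀ:
  R  [+0.88861 -0.19107 +0.41698]
  R  [+0.16881 +0.98153 +0.09002]
  R  [-0.42647 -0.00960 +0.90445]
t = (-0.03710, +0.18333, +0.68445) m
tr R = 2.774587; θ = arccos((tr R − 1)/2) = 0.479353 rad = 27.465°
axis k = ((R−Rᵀ)₃₂, (R−Rᵀ)₁₃, (R−Rᵀ)₂₁) / (2 sinθ) = (-0.107993, +0.914397, +0.390147)
rvec = θ·k = (-0.051767, +0.438319, +0.187018)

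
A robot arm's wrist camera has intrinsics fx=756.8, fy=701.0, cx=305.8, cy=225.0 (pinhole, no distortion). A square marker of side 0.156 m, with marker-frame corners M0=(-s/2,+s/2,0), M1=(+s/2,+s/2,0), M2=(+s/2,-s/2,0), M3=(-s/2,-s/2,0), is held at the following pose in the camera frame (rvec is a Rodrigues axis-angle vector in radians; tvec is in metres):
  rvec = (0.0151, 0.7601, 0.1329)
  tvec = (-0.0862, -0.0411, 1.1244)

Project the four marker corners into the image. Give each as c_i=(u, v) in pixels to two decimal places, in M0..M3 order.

c0=(209.15, 240.67) c1=(278.20, 255.00) c2=(290.64, 153.56) c3=(219.89, 148.37)

Intrinsics K: fx=756.8, fy=701.0, cx=305.8, cy=225.0
Marker side s = 0.156 m; corners in marker frame (Z=0):
  M0 = (-0.0780, +0.0780, 0)
  M1 = (+0.0780, +0.0780, 0)
  M2 = (+0.0780, -0.0780, 0)
  M3 = (-0.0780, -0.0780, 0)
rvec = (0.0151, 0.7601, 0.1329), |rvec| = θ = 0.77178 rad = 44.220°
Rodrigues: sinθ=0.69741, 1−cosθ=0.28333; R = I + sinθ·[k]× + (1−cosθ)·[k]×²:
    [+0.71678 -0.11463 +0.68781]
    [+0.12555 +0.99149 +0.03441]
    [-0.68590 +0.06170 +0.72507]
t = (-0.0862, -0.0411, 1.1244) m
M0: Pc = R·M0+t = (-0.15105, +0.02644, +1.18271); u = 756.8·(-0.15105)/1.18271 + 305.8 = 209.1452, v = 701.0·(+0.02644)/1.18271 + 225.0 = 240.6729
M1: Pc = R·M1+t = (-0.03923, +0.04603, +1.07571); u = 756.8·(-0.03923)/1.07571 + 305.8 = 278.1985, v = 701.0·(+0.04603)/1.07571 + 225.0 = 254.9956
M2: Pc = R·M2+t = (-0.02135, -0.10864, +1.06609); u = 756.8·(-0.02135)/1.06609 + 305.8 = 290.6442, v = 701.0·(-0.10864)/1.06609 + 225.0 = 153.5623
M3: Pc = R·M3+t = (-0.13317, -0.12823, +1.17309); u = 756.8·(-0.13317)/1.17309 + 305.8 = 219.8891, v = 701.0·(-0.12823)/1.17309 + 225.0 = 148.3742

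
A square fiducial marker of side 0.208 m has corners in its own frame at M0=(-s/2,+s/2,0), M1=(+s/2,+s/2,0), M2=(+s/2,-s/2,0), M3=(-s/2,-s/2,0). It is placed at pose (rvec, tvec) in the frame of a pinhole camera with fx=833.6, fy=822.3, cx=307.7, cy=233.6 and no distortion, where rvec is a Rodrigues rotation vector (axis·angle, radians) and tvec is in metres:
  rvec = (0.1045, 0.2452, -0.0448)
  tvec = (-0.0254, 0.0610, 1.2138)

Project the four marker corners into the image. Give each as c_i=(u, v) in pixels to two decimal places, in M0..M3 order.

Intrinsics K: fx=833.6, fy=822.3, cx=307.7, cy=233.6
Marker side s = 0.208 m; corners in marker frame (Z=0):
  M0 = (-0.1040, +0.1040, 0)
  M1 = (+0.1040, +0.1040, 0)
  M2 = (+0.1040, -0.1040, 0)
  M3 = (-0.1040, -0.1040, 0)
rvec = (0.1045, 0.2452, -0.0448), |rvec| = θ = 0.27028 rad = 15.486°
Rodrigues: sinθ=0.26700, 1−cosθ=0.03630; R = I + sinθ·[k]× + (1−cosθ)·[k]×²:
    [+0.96912 +0.05699 +0.23990]
    [-0.03152 +0.99358 -0.10869]
    [-0.24455 +0.09777 +0.96469]
t = (-0.0254, 0.0610, 1.2138) m
M0: Pc = R·M0+t = (-0.12026, +0.16761, +1.24940); u = 833.6·(-0.12026)/1.24940 + 307.7 = 227.4614, v = 822.3·(+0.16761)/1.24940 + 233.6 = 343.9135
M1: Pc = R·M1+t = (+0.08132, +0.16105, +1.19853); u = 833.6·(+0.08132)/1.19853 + 307.7 = 364.2565, v = 822.3·(+0.16105)/1.19853 + 233.6 = 344.0968
M2: Pc = R·M2+t = (+0.06946, -0.04561, +1.17820); u = 833.6·(+0.06946)/1.17820 + 307.7 = 356.8457, v = 822.3·(-0.04561)/1.17820 + 233.6 = 201.7673
M3: Pc = R·M3+t = (-0.13212, -0.03905, +1.22907); u = 833.6·(-0.13212)/1.22907 + 307.7 = 218.0939, v = 822.3·(-0.03905)/1.22907 + 233.6 = 207.4714

c0=(227.46, 343.91) c1=(364.26, 344.10) c2=(356.85, 201.77) c3=(218.09, 207.47)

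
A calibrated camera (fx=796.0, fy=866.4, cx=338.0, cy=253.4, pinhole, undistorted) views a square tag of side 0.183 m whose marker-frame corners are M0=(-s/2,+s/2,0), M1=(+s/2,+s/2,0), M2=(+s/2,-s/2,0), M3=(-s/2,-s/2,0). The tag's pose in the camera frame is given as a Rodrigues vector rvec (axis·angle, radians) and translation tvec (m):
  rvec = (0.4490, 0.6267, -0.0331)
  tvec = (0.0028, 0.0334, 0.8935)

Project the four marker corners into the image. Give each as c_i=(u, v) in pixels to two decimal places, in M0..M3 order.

c0=(292.15, 347.40) c1=(421.61, 377.43) c2=(399.49, 210.59) c3=(262.28, 197.41)

Intrinsics K: fx=796.0, fy=866.4, cx=338.0, cy=253.4
Marker side s = 0.183 m; corners in marker frame (Z=0):
  M0 = (-0.0915, +0.0915, 0)
  M1 = (+0.0915, +0.0915, 0)
  M2 = (+0.0915, -0.0915, 0)
  M3 = (-0.0915, -0.0915, 0)
rvec = (0.4490, 0.6267, -0.0331), |rvec| = θ = 0.77165 rad = 44.213°
Rodrigues: sinθ=0.69732, 1−cosθ=0.28324; R = I + sinθ·[k]× + (1−cosθ)·[k]×²:
    [+0.81266 +0.16376 +0.55926]
    [+0.10394 +0.90358 -0.41562]
    [-0.57340 +0.39588 +0.71728]
t = (0.0028, 0.0334, 0.8935) m
M0: Pc = R·M0+t = (-0.05657, +0.10657, +0.98219); u = 796.0·(-0.05657)/0.98219 + 338.0 = 292.1506, v = 866.4·(+0.10657)/0.98219 + 253.4 = 347.4043
M1: Pc = R·M1+t = (+0.09214, +0.12559, +0.87726); u = 796.0·(+0.09214)/0.87726 + 338.0 = 421.6074, v = 866.4·(+0.12559)/0.87726 + 253.4 = 377.4338
M2: Pc = R·M2+t = (+0.06217, -0.03977, +0.80481); u = 796.0·(+0.06217)/0.80481 + 338.0 = 399.4931, v = 866.4·(-0.03977)/0.80481 + 253.4 = 210.5894
M3: Pc = R·M3+t = (-0.08654, -0.05879, +0.90974); u = 796.0·(-0.08654)/0.90974 + 338.0 = 262.2780, v = 866.4·(-0.05879)/0.90974 + 253.4 = 197.4127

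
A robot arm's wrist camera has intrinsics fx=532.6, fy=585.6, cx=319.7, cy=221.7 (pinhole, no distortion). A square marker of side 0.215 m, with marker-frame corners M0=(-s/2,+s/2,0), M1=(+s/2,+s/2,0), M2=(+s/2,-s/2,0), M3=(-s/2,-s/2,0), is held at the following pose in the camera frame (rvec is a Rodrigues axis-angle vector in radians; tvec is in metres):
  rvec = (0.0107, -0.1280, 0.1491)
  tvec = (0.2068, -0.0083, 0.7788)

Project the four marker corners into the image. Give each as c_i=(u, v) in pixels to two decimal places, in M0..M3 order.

c0=(379.12, 284.57) c1=(518.74, 305.81) c2=(540.30, 148.72) c3=(401.42, 121.83)

Intrinsics K: fx=532.6, fy=585.6, cx=319.7, cy=221.7
Marker side s = 0.215 m; corners in marker frame (Z=0):
  M0 = (-0.1075, +0.1075, 0)
  M1 = (+0.1075, +0.1075, 0)
  M2 = (+0.1075, -0.1075, 0)
  M3 = (-0.1075, -0.1075, 0)
rvec = (0.0107, -0.1280, 0.1491), |rvec| = θ = 0.19680 rad = 11.276°
Rodrigues: sinθ=0.19553, 1−cosθ=0.01930; R = I + sinθ·[k]× + (1−cosθ)·[k]×²:
    [+0.98075 -0.14882 -0.12638]
    [+0.14746 +0.98886 -0.02014]
    [+0.12797 +0.00112 +0.99178]
t = (0.2068, -0.0083, 0.7788) m
M0: Pc = R·M0+t = (+0.08537, +0.08215, +0.76516); u = 532.6·(+0.08537)/0.76516 + 319.7 = 379.1230, v = 585.6·(+0.08215)/0.76516 + 221.7 = 284.5725
M1: Pc = R·M1+t = (+0.29623, +0.11385, +0.79268); u = 532.6·(+0.29623)/0.79268 + 319.7 = 518.7389, v = 585.6·(+0.11385)/0.79268 + 221.7 = 305.8114
M2: Pc = R·M2+t = (+0.32823, -0.09875, +0.79244); u = 532.6·(+0.32823)/0.79244 + 319.7 = 540.3045, v = 585.6·(-0.09875)/0.79244 + 221.7 = 148.7242
M3: Pc = R·M3+t = (+0.11737, -0.13045, +0.76492); u = 532.6·(+0.11737)/0.76492 + 319.7 = 401.4204, v = 585.6·(-0.13045)/0.76492 + 221.7 = 121.8283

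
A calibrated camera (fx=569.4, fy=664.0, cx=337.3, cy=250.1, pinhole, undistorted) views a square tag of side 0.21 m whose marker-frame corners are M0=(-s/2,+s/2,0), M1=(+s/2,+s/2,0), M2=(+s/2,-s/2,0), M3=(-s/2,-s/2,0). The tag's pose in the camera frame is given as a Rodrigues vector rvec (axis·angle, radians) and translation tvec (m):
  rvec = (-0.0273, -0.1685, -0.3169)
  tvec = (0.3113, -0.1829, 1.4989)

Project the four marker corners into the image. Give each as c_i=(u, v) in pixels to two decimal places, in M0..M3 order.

Intrinsics K: fx=569.4, fy=664.0, cx=337.3, cy=250.1
Marker side s = 0.21 m; corners in marker frame (Z=0):
  M0 = (-0.1050, +0.1050, 0)
  M1 = (+0.1050, +0.1050, 0)
  M2 = (+0.1050, -0.1050, 0)
  M3 = (-0.1050, -0.1050, 0)
rvec = (-0.0273, -0.1685, -0.3169), |rvec| = θ = 0.35995 rad = 20.624°
Rodrigues: sinθ=0.35223, 1−cosθ=0.06409; R = I + sinθ·[k]× + (1−cosθ)·[k]×²:
    [+0.93628 +0.31238 -0.16061]
    [-0.30783 +0.94996 +0.05313]
    [+0.16916 -0.00030 +0.98559]
t = (0.3113, -0.1829, 1.4989) m
M0: Pc = R·M0+t = (+0.24579, -0.05083, +1.48111); u = 569.4·(+0.24579)/1.48111 + 337.3 = 431.7920, v = 664.0·(-0.05083)/1.48111 + 250.1 = 227.3110
M1: Pc = R·M1+t = (+0.44241, -0.11548, +1.51663); u = 569.4·(+0.44241)/1.51663 + 337.3 = 503.3971, v = 664.0·(-0.11548)/1.51663 + 250.1 = 199.5431
M2: Pc = R·M2+t = (+0.37681, -0.31497, +1.51669); u = 569.4·(+0.37681)/1.51669 + 337.3 = 478.7628, v = 664.0·(-0.31497)/1.51669 + 250.1 = 112.2091
M3: Pc = R·M3+t = (+0.18019, -0.25032, +1.48117); u = 569.4·(+0.18019)/1.48117 + 337.3 = 406.5700, v = 664.0·(-0.25032)/1.48117 + 250.1 = 137.8812

c0=(431.79, 227.31) c1=(503.40, 199.54) c2=(478.76, 112.21) c3=(406.57, 137.88)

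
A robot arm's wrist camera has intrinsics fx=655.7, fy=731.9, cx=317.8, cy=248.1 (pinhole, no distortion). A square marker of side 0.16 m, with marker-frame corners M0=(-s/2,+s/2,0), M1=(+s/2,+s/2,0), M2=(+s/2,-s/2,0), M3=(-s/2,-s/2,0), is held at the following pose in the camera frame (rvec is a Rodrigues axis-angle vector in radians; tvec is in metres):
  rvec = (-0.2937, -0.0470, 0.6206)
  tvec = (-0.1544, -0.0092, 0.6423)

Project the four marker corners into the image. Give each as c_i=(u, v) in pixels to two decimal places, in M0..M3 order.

Intrinsics K: fx=655.7, fy=731.9, cx=317.8, cy=248.1
Marker side s = 0.16 m; corners in marker frame (Z=0):
  M0 = (-0.0800, +0.0800, 0)
  M1 = (+0.0800, +0.0800, 0)
  M2 = (+0.0800, -0.0800, 0)
  M3 = (-0.0800, -0.0800, 0)
rvec = (-0.2937, -0.0470, 0.6206), |rvec| = θ = 0.68820 rad = 39.431°
Rodrigues: sinθ=0.63514, 1−cosθ=0.22761; R = I + sinθ·[k]× + (1−cosθ)·[k]×²:
    [+0.81385 -0.56613 -0.13097]
    [+0.57939 +0.77345 +0.25704]
    [-0.04422 -0.28508 +0.95748]
t = (-0.1544, -0.0092, 0.6423) m
M0: Pc = R·M0+t = (-0.26480, +0.00632, +0.62303); u = 655.7·(-0.26480)/0.62303 + 317.8 = 39.1174, v = 731.9·(+0.00632)/0.62303 + 248.1 = 255.5301
M1: Pc = R·M1+t = (-0.13458, +0.09903, +0.61596); u = 655.7·(-0.13458)/0.61596 + 317.8 = 174.5340, v = 731.9·(+0.09903)/0.61596 + 248.1 = 365.7682
M2: Pc = R·M2+t = (-0.04400, -0.02472, +0.66157); u = 655.7·(-0.04400)/0.66157 + 317.8 = 274.1882, v = 731.9·(-0.02472)/0.66157 + 248.1 = 220.7466
M3: Pc = R·M3+t = (-0.17422, -0.11743, +0.66864); u = 655.7·(-0.17422)/0.66864 + 317.8 = 146.9548, v = 731.9·(-0.11743)/0.66864 + 248.1 = 119.5630

c0=(39.12, 255.53) c1=(174.53, 365.77) c2=(274.19, 220.75) c3=(146.95, 119.56)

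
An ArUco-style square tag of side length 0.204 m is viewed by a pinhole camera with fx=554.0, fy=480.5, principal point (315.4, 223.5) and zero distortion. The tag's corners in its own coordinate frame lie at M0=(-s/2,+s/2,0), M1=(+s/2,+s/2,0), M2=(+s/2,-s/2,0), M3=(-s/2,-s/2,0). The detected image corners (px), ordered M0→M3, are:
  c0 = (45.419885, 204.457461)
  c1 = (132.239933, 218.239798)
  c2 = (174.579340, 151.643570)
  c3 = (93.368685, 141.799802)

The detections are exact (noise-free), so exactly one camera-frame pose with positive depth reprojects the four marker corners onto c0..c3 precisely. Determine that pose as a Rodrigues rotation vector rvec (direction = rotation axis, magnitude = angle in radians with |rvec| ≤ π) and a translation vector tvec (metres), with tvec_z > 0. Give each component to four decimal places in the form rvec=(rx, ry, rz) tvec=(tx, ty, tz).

Intrinsics K: fx=554.0, fy=480.5, cx=315.4, cy=223.5
Marker side s = 0.204 m; corners in marker frame (Z=0):
  M0 = (-0.1020, +0.1020, 0)
  M1 = (+0.1020, +0.1020, 0)
  M2 = (+0.1020, -0.1020, 0)
  M3 = (-0.1020, -0.1020, 0)
Detected image corners:
  c0 = (45.419885, 204.457461) px
  c1 = (132.239933, 218.239798) px
  c2 = (174.579340, 151.643570) px
  c3 = (93.368685, 141.799802) px
Planar DLT: solve 8×8 A·h = b for H (H[2,2]=1):
  H  [+386.98161 -271.08245 +111.49247]
  H  [+18.52073 +237.06034 +177.44008]
  H  [-0.21755 -0.44418 +1.00000]
B = K⁻¹H; ‖b₁‖=0.862066, ‖b₂‖=0.862066; λ = 2/(‖b₁‖+‖b₂‖) = 1.160004, sign → tz>0 ⇒ λ=+1.160004
r₁ = λ·B[:,0] = (+0.95396,+0.16209,-0.25236); r₂ = λ·B[:,1] = (-0.27427,+0.81197,-0.51525)
r₃ = r₁×r₂ = (+0.12139,+0.56075,+0.81904); SVD([r₁ r₂ r₃]) → R = UVᵀ:
  R  [+0.95396 -0.27427 +0.12139]
  R  [+0.16209 +0.81197 +0.56075]
  R  [-0.25236 -0.51525 +0.81904]
t = (-0.42696, -0.11120, +1.16000) m
tr R = 2.584969; θ = arccos((tr R − 1)/2) = 0.655924 rad = 37.582°
axis k = ((R−Rᵀ)₃₂, (R−Rᵀ)₁₃, (R−Rᵀ)₂₁) / (2 sinθ) = (-0.882122, +0.306403, +0.357740)
rvec = θ·k = (-0.578605, +0.200977, +0.234650)

rvec=(-0.5786, 0.2010, 0.2347) tvec=(-0.4270, -0.1112, 1.1600)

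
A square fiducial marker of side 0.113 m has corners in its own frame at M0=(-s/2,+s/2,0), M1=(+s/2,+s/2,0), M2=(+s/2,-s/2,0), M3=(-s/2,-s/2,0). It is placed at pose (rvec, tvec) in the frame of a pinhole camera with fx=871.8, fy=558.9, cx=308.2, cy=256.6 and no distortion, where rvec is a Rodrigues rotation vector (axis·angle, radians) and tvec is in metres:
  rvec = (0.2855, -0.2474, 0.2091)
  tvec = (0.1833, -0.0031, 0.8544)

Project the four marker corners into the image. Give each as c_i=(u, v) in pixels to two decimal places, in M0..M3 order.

Intrinsics K: fx=871.8, fy=558.9, cx=308.2, cy=256.6
Marker side s = 0.113 m; corners in marker frame (Z=0):
  M0 = (-0.0565, +0.0565, 0)
  M1 = (+0.0565, +0.0565, 0)
  M2 = (+0.0565, -0.0565, 0)
  M3 = (-0.0565, -0.0565, 0)
rvec = (0.2855, -0.2474, 0.2091), |rvec| = θ = 0.43179 rad = 24.740°
Rodrigues: sinθ=0.41849, 1−cosθ=0.09178; R = I + sinθ·[k]× + (1−cosθ)·[k]×²:
    [+0.94835 -0.23743 -0.21040]
    [+0.16789 +0.93835 -0.30218]
    [+0.26917 +0.25124 +0.92974]
t = (0.1833, -0.0031, 0.8544) m
M0: Pc = R·M0+t = (+0.11630, +0.04043, +0.85339); u = 871.8·(+0.11630)/0.85339 + 308.2 = 427.0129, v = 558.9·(+0.04043)/0.85339 + 256.6 = 283.0790
M1: Pc = R·M1+t = (+0.22347, +0.05940, +0.88380); u = 871.8·(+0.22347)/0.88380 + 308.2 = 528.6314, v = 558.9·(+0.05940)/0.88380 + 256.6 = 294.1651
M2: Pc = R·M2+t = (+0.25030, -0.04663, +0.85541); u = 871.8·(+0.25030)/0.85541 + 308.2 = 563.2914, v = 558.9·(-0.04663)/0.85541 + 256.6 = 226.1328
M3: Pc = R·M3+t = (+0.14313, -0.06560, +0.82500); u = 871.8·(+0.14313)/0.82500 + 308.2 = 459.4537, v = 558.9·(-0.06560)/0.82500 + 256.6 = 212.1570

c0=(427.01, 283.08) c1=(528.63, 294.17) c2=(563.29, 226.13) c3=(459.45, 212.16)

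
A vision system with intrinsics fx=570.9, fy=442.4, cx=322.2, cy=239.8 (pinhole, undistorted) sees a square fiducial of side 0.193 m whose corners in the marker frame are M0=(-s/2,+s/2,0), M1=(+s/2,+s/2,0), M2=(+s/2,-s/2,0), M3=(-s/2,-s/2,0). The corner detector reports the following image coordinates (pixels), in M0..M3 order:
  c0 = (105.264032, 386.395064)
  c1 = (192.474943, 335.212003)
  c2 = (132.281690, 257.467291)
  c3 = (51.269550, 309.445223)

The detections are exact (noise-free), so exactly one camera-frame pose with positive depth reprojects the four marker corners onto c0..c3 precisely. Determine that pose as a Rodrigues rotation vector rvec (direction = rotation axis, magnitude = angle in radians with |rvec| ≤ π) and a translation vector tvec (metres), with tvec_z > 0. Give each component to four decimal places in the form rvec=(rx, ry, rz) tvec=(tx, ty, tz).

rvec=(-0.1535, 0.2639, -0.6277) tvec=(-0.3307, 0.1720, 0.9281)

Intrinsics K: fx=570.9, fy=442.4, cx=322.2, cy=239.8
Marker side s = 0.193 m; corners in marker frame (Z=0):
  M0 = (-0.0965, +0.0965, 0)
  M1 = (+0.0965, +0.0965, 0)
  M2 = (+0.0965, -0.0965, 0)
  M3 = (-0.0965, -0.0965, 0)
Detected image corners:
  c0 = (105.264032, 386.395064) px
  c1 = (192.474943, 335.212003) px
  c2 = (132.281690, 257.467291) px
  c3 = (51.269550, 309.445223) px
Planar DLT: solve 8×8 A·h = b for H (H[2,2]=1):
  H  [+409.93993 +266.86016 +118.80680]
  H  [-335.57896 +324.06005 +321.76924]
  H  [-0.21195 -0.23798 +1.00000]
B = K⁻¹H; ‖b₁‖=1.077460, ‖b₂‖=1.077460; λ = 2/(‖b₁‖+‖b₂‖) = 0.928109, sign → tz>0 ⇒ λ=+0.928109
r₁ = λ·B[:,0] = (+0.77746,-0.59738,-0.19671); r₂ = λ·B[:,1] = (+0.55849,+0.79957,-0.22087)
r₃ = r₁×r₂ = (+0.28923,+0.06186,+0.95526); SVD([r₁ r₂ r₃]) → R = UVᵀ:
  R  [+0.77746 +0.55849 +0.28923]
  R  [-0.59738 +0.79957 +0.06186]
  R  [-0.19671 -0.22087 +0.95526]
t = (-0.33066, +0.17196, +0.92811) m
tr R = 2.532282; θ = arccos((tr R − 1)/2) = 0.697982 rad = 39.991°
axis k = ((R−Rᵀ)₃₂, (R−Rᵀ)₁₃, (R−Rᵀ)₂₁) / (2 sinθ) = (-0.219964, +0.378063, -0.899268)
rvec = θ·k = (-0.153531, +0.263881, -0.627673)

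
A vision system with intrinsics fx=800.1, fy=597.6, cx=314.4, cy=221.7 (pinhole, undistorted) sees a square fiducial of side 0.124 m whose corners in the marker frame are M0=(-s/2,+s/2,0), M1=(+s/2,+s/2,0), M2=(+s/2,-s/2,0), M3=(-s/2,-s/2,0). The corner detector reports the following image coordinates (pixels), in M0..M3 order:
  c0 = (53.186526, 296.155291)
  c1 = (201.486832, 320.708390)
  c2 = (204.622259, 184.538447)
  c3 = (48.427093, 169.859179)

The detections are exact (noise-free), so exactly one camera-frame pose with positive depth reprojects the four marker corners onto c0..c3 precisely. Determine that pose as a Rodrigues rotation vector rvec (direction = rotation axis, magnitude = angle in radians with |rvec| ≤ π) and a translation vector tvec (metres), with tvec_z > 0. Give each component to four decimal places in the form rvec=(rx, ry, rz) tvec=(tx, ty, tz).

rvec=(0.2196, 0.3886, 0.0936) tvec=(-0.1299, 0.0205, 0.5451)

Intrinsics K: fx=800.1, fy=597.6, cx=314.4, cy=221.7
Marker side s = 0.124 m; corners in marker frame (Z=0):
  M0 = (-0.0620, +0.0620, 0)
  M1 = (+0.0620, +0.0620, 0)
  M2 = (+0.0620, -0.0620, 0)
  M3 = (-0.0620, -0.0620, 0)
Detected image corners:
  c0 = (53.186526, 296.155291) px
  c1 = (201.486832, 320.708390) px
  c2 = (204.622259, 184.538447) px
  c3 = (48.427093, 169.859179) px
Planar DLT: solve 8×8 A·h = b for H (H[2,2]=1):
  H  [+1141.95263 +61.40479 +123.78001]
  H  [-3.40366 +1159.08744 +244.12383]
  H  [-0.66981 +0.42176 +1.00000]
B = K⁻¹H; ‖b₁‖=1.834465, ‖b₂‖=1.834465; λ = 2/(‖b₁‖+‖b₂‖) = 0.545118, sign → tz>0 ⇒ λ=+0.545118
r₁ = λ·B[:,0] = (+0.92150,+0.13235,-0.36512); r₂ = λ·B[:,1] = (-0.04851,+0.97200,+0.22991)
r₃ = r₁×r₂ = (+0.38533,-0.19415,+0.90212); SVD([r₁ r₂ r₃]) → R = UVᵀ:
  R  [+0.92150 -0.04851 +0.38533]
  R  [+0.13235 +0.97200 -0.19415]
  R  [-0.36512 +0.22991 +0.90212]
t = (-0.12987, +0.02045, +0.54512) m
tr R = 2.795628; θ = arccos((tr R − 1)/2) = 0.456016 rad = 26.128°
axis k = ((R−Rᵀ)₃₂, (R−Rᵀ)₁₃, (R−Rᵀ)₂₁) / (2 sinθ) = (+0.481476, +0.852064, +0.205345)
rvec = θ·k = (+0.219561, +0.388555, +0.093641)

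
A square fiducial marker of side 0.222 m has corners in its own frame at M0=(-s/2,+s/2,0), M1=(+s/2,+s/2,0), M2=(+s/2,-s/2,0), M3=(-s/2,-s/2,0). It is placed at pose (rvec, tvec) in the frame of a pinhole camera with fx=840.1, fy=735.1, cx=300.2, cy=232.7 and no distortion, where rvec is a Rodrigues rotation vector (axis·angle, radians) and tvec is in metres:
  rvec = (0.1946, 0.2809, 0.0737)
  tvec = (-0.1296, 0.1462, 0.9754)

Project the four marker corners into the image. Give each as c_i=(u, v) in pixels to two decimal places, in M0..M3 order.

c0=(103.16, 407.13) c1=(275.69, 434.59) c2=(283.62, 271.39) c3=(102.79, 252.57)

Intrinsics K: fx=840.1, fy=735.1, cx=300.2, cy=232.7
Marker side s = 0.222 m; corners in marker frame (Z=0):
  M0 = (-0.1110, +0.1110, 0)
  M1 = (+0.1110, +0.1110, 0)
  M2 = (+0.1110, -0.1110, 0)
  M3 = (-0.1110, -0.1110, 0)
rvec = (0.1946, 0.2809, 0.0737), |rvec| = θ = 0.34958 rad = 20.029°
Rodrigues: sinθ=0.34250, 1−cosθ=0.06048; R = I + sinθ·[k]× + (1−cosθ)·[k]×²:
    [+0.95826 -0.04515 +0.28231]
    [+0.09926 +0.97857 -0.18041]
    [-0.26812 +0.20091 +0.94221]
t = (-0.1296, 0.1462, 0.9754) m
M0: Pc = R·M0+t = (-0.24098, +0.24380, +1.02746); u = 840.1·(-0.24098)/1.02746 + 300.2 = 103.1645, v = 735.1·(+0.24380)/1.02746 + 232.7 = 407.1295
M1: Pc = R·M1+t = (-0.02825, +0.26584, +0.96794); u = 840.1·(-0.02825)/0.96794 + 300.2 = 275.6852, v = 735.1·(+0.26584)/0.96794 + 232.7 = 434.5911
M2: Pc = R·M2+t = (-0.01822, +0.04860, +0.92334); u = 840.1·(-0.01822)/0.92334 + 300.2 = 283.6215, v = 735.1·(+0.04860)/0.92334 + 232.7 = 271.3896
M3: Pc = R·M3+t = (-0.23095, +0.02656, +0.98286); u = 840.1·(-0.23095)/0.98286 + 300.2 = 102.7914, v = 735.1·(+0.02656)/0.98286 + 232.7 = 252.5653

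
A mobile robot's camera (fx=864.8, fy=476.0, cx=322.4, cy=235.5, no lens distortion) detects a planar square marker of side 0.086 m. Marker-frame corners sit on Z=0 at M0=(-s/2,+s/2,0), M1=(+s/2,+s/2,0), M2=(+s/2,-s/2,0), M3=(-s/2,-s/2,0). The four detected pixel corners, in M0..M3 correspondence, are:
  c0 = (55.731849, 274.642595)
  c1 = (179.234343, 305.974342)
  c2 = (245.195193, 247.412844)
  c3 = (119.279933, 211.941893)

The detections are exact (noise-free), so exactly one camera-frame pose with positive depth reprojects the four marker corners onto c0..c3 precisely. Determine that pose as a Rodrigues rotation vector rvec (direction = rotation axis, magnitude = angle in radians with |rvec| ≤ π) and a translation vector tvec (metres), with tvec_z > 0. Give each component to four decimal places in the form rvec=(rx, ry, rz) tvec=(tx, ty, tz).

rvec=(0.3438, -0.2082, 0.5249) tvec=(-0.1069, 0.0288, 0.5382)

Intrinsics K: fx=864.8, fy=476.0, cx=322.4, cy=235.5
Marker side s = 0.086 m; corners in marker frame (Z=0):
  M0 = (-0.0430, +0.0430, 0)
  M1 = (+0.0430, +0.0430, 0)
  M2 = (+0.0430, -0.0430, 0)
  M3 = (-0.0430, -0.0430, 0)
Detected image corners:
  c0 = (55.731849, 274.642595) px
  c1 = (179.234343, 305.974342) px
  c2 = (245.195193, 247.412844) px
  c3 = (119.279933, 211.941893) px
Planar DLT: solve 8×8 A·h = b for H (H[2,2]=1):
  H  [+1527.86491 -679.02690 +150.56720]
  H  [+523.30243 +833.28365 +261.01282]
  H  [+0.52089 +0.49544 +1.00000]
B = K⁻¹H; ‖b₁‖=1.858118, ‖b₂‖=1.858118; λ = 2/(‖b₁‖+‖b₂‖) = 0.538179, sign → tz>0 ⇒ λ=+0.538179
r₁ = λ·B[:,0] = (+0.84631,+0.45297,+0.28033); r₂ = λ·B[:,1] = (-0.52197,+0.81022,+0.26663)
r₃ = r₁×r₂ = (-0.10635,-0.37198,+0.92213); SVD([r₁ r₂ r₃]) → R = UVᵀ:
  R  [+0.84631 -0.52197 -0.10635]
  R  [+0.45297 +0.81022 -0.37198]
  R  [+0.28033 +0.26663 +0.92213]
t = (-0.10693, +0.02885, +0.53818) m
tr R = 2.578653; θ = arccos((tr R − 1)/2) = 0.661085 rad = 37.877°
axis k = ((R−Rᵀ)₃₂, (R−Rᵀ)₁₃, (R−Rᵀ)₂₁) / (2 sinθ) = (+0.520064, -0.314903, +0.793958)
rvec = θ·k = (+0.343807, -0.208178, +0.524874)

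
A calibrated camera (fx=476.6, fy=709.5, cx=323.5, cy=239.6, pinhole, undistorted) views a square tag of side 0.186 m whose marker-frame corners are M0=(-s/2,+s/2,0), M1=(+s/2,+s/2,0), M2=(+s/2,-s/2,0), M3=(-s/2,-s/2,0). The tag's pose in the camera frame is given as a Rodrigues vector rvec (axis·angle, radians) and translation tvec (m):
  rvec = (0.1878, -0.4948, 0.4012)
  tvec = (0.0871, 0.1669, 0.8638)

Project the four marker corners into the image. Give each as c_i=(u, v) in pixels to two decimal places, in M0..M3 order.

c0=(308.19, 429.35) c1=(387.48, 457.41) c2=(429.48, 328.55) c3=(353.54, 285.33)

Intrinsics K: fx=476.6, fy=709.5, cx=323.5, cy=239.6
Marker side s = 0.186 m; corners in marker frame (Z=0):
  M0 = (-0.0930, +0.0930, 0)
  M1 = (+0.0930, +0.0930, 0)
  M2 = (+0.0930, -0.0930, 0)
  M3 = (-0.0930, -0.0930, 0)
rvec = (0.1878, -0.4948, 0.4012), |rvec| = θ = 0.66412 rad = 38.051°
Rodrigues: sinθ=0.61637, 1−cosθ=0.21254; R = I + sinθ·[k]× + (1−cosθ)·[k]×²:
    [+0.80445 -0.41713 -0.42291]
    [+0.32757 +0.90544 -0.26996]
    [+0.49553 +0.07863 +0.86502]
t = (0.0871, 0.1669, 0.8638) m
M0: Pc = R·M0+t = (-0.02651, +0.22064, +0.82503); u = 476.6·(-0.02651)/0.82503 + 323.5 = 308.1873, v = 709.5·(+0.22064)/0.82503 + 239.6 = 429.3451
M1: Pc = R·M1+t = (+0.12312, +0.28157, +0.91720); u = 476.6·(+0.12312)/0.91720 + 323.5 = 387.4770, v = 709.5·(+0.28157)/0.91720 + 239.6 = 457.4091
M2: Pc = R·M2+t = (+0.20071, +0.11316, +0.90257); u = 476.6·(+0.20071)/0.90257 + 323.5 = 429.4829, v = 709.5·(+0.11316)/0.90257 + 239.6 = 328.5525
M3: Pc = R·M3+t = (+0.05108, +0.05223, +0.81040); u = 476.6·(+0.05108)/0.81040 + 323.5 = 353.5396, v = 709.5·(+0.05223)/0.81040 + 239.6 = 285.3268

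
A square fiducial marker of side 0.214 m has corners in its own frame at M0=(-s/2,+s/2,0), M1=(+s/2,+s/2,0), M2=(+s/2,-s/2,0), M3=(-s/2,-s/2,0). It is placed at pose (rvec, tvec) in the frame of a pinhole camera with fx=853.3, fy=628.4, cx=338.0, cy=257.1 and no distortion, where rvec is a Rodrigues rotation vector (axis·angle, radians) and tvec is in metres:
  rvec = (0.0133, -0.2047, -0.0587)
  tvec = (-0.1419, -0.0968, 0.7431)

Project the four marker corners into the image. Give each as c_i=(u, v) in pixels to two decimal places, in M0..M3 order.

c0=(54.46, 271.33) c1=(303.25, 260.07) c2=(289.44, 84.10) c3=(38.40, 84.81)

Intrinsics K: fx=853.3, fy=628.4, cx=338.0, cy=257.1
Marker side s = 0.214 m; corners in marker frame (Z=0):
  M0 = (-0.1070, +0.1070, 0)
  M1 = (+0.1070, +0.1070, 0)
  M2 = (+0.1070, -0.1070, 0)
  M3 = (-0.1070, -0.1070, 0)
rvec = (0.0133, -0.2047, -0.0587), |rvec| = θ = 0.21337 rad = 12.225°
Rodrigues: sinθ=0.21175, 1−cosθ=0.02268; R = I + sinθ·[k]× + (1−cosθ)·[k]×²:
    [+0.97741 +0.05690 -0.20354]
    [-0.05961 +0.99820 -0.00721]
    [+0.20276 +0.01918 +0.97904]
t = (-0.1419, -0.0968, 0.7431) m
M0: Pc = R·M0+t = (-0.24039, +0.01639, +0.72346); u = 853.3·(-0.24039)/0.72346 + 338.0 = 54.4602, v = 628.4·(+0.01639)/0.72346 + 257.1 = 271.3325
M1: Pc = R·M1+t = (-0.03123, +0.00363, +0.76685); u = 853.3·(-0.03123)/0.76685 + 338.0 = 303.2507, v = 628.4·(+0.00363)/0.76685 + 257.1 = 260.0734
M2: Pc = R·M2+t = (-0.04341, -0.20999, +0.76274); u = 853.3·(-0.04341)/0.76274 + 338.0 = 289.4415, v = 628.4·(-0.20999)/0.76274 + 257.1 = 84.0996
M3: Pc = R·M3+t = (-0.25257, -0.19723, +0.71935); u = 853.3·(-0.25257)/0.71935 + 338.0 = 38.3982, v = 628.4·(-0.19723)/0.71935 + 257.1 = 84.8083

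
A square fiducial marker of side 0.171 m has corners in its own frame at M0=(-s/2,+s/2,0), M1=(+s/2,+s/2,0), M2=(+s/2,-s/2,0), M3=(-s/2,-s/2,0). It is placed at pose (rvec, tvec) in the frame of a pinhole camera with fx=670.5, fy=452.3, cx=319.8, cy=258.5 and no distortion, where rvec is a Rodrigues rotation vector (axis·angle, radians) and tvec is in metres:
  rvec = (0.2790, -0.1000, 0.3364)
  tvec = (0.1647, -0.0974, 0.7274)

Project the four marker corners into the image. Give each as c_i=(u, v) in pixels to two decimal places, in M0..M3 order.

Intrinsics K: fx=670.5, fy=452.3, cx=319.8, cy=258.5
Marker side s = 0.171 m; corners in marker frame (Z=0):
  M0 = (-0.0855, +0.0855, 0)
  M1 = (+0.0855, +0.0855, 0)
  M2 = (+0.0855, -0.0855, 0)
  M3 = (-0.0855, -0.0855, 0)
rvec = (0.2790, -0.1000, 0.3364), |rvec| = θ = 0.44834 rad = 25.688°
Rodrigues: sinθ=0.43347, 1−cosθ=0.09883; R = I + sinθ·[k]× + (1−cosθ)·[k]×²:
    [+0.93944 -0.33896 -0.05054]
    [+0.31153 +0.90609 -0.28629]
    [+0.14283 +0.25321 +0.95681]
t = (0.1647, -0.0974, 0.7274) m
M0: Pc = R·M0+t = (+0.05540, -0.04657, +0.73684); u = 670.5·(+0.05540)/0.73684 + 319.8 = 370.2092, v = 452.3·(-0.04657)/0.73684 + 258.5 = 229.9165
M1: Pc = R·M1+t = (+0.21604, +0.00671, +0.76126); u = 670.5·(+0.21604)/0.76126 + 319.8 = 510.0837, v = 452.3·(+0.00671)/0.76126 + 258.5 = 262.4842
M2: Pc = R·M2+t = (+0.27400, -0.14823, +0.71796); u = 670.5·(+0.27400)/0.71796 + 319.8 = 575.6897, v = 452.3·(-0.14823)/0.71796 + 258.5 = 165.1154
M3: Pc = R·M3+t = (+0.11336, -0.20151, +0.69354); u = 670.5·(+0.11336)/0.69354 + 319.8 = 429.3932, v = 452.3·(-0.20151)/0.69354 + 258.5 = 127.0855

c0=(370.21, 229.92) c1=(510.08, 262.48) c2=(575.69, 165.12) c3=(429.39, 127.09)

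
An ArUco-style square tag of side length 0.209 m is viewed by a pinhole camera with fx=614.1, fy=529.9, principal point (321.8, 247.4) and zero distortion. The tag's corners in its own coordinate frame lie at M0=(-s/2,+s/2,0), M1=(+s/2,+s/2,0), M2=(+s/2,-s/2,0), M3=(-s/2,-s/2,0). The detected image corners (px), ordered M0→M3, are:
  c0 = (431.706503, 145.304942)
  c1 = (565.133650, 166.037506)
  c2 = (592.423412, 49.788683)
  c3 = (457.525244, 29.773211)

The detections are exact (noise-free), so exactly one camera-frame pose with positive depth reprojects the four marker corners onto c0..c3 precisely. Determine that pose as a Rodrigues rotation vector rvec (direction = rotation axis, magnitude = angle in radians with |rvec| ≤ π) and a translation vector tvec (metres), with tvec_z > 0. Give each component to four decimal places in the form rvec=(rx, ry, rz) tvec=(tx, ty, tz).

rvec=(0.0394, 0.0395, 0.1853) tvec=(0.2933, -0.2679, 0.9501)

Intrinsics K: fx=614.1, fy=529.9, cx=321.8, cy=247.4
Marker side s = 0.209 m; corners in marker frame (Z=0):
  M0 = (-0.1045, +0.1045, 0)
  M1 = (+0.1045, +0.1045, 0)
  M2 = (+0.1045, -0.1045, 0)
  M3 = (-0.1045, -0.1045, 0)
Detected image corners:
  c0 = (431.706503, 145.304942) px
  c1 = (565.133650, 166.037506) px
  c2 = (592.423412, 49.788683) px
  c3 = (457.525244, 29.773211) px
Planar DLT: solve 8×8 A·h = b for H (H[2,2]=1):
  H  [+622.70940 -103.99592 +511.37168]
  H  [+93.82440 +558.89327 +97.95884]
  H  [-0.03752 +0.04503 +1.00000]
B = K⁻¹H; ‖b₁‖=1.052506, ‖b₂‖=1.052506; λ = 2/(‖b₁‖+‖b₂‖) = 0.950113, sign → tz>0 ⇒ λ=+0.950113
r₁ = λ·B[:,0] = (+0.98212,+0.18487,-0.03565); r₂ = λ·B[:,1] = (-0.18332,+0.98212,+0.04279)
r₃ = r₁×r₂ = (+0.04292,-0.03549,+0.99845); SVD([r₁ r₂ r₃]) → R = UVᵀ:
  R  [+0.98212 -0.18332 +0.04292]
  R  [+0.18487 +0.98212 -0.03549]
  R  [-0.03565 +0.04279 +0.99845]
t = (+0.29330, -0.26795, +0.95011) m
tr R = 2.962685; θ = arccos((tr R − 1)/2) = 0.193472 rad = 11.085°
axis k = ((R−Rᵀ)₃₂, (R−Rᵀ)₁₃, (R−Rᵀ)₂₁) / (2 sinθ) = (+0.203558, +0.204340, +0.957502)
rvec = θ·k = (+0.039383, +0.039534, +0.185250)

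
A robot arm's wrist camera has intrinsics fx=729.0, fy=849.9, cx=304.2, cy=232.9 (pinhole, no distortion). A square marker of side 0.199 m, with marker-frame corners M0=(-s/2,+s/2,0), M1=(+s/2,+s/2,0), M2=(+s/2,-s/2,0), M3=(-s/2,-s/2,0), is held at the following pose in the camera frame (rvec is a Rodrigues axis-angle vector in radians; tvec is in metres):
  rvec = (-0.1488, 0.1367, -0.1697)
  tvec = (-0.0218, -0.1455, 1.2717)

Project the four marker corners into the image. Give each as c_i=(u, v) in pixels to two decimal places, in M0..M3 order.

Intrinsics K: fx=729.0, fy=849.9, cx=304.2, cy=232.9
Marker side s = 0.199 m; corners in marker frame (Z=0):
  M0 = (-0.0995, +0.0995, 0)
  M1 = (+0.0995, +0.0995, 0)
  M2 = (+0.0995, -0.0995, 0)
  M3 = (-0.0995, -0.0995, 0)
rvec = (-0.1488, 0.1367, -0.1697), |rvec| = θ = 0.26387 rad = 15.119°
Rodrigues: sinθ=0.26082, 1−cosθ=0.03461; R = I + sinθ·[k]× + (1−cosθ)·[k]×²:
    [+0.97639 +0.15763 +0.14767]
    [-0.17785 +0.97468 +0.13555]
    [-0.12257 -0.15861 +0.97970]
t = (-0.0218, -0.1455, 1.2717) m
M0: Pc = R·M0+t = (-0.10327, -0.03082, +1.26811); u = 729.0·(-0.10327)/1.26811 + 304.2 = 244.8346, v = 849.9·(-0.03082)/1.26811 + 232.9 = 212.2418
M1: Pc = R·M1+t = (+0.09104, -0.06622, +1.24372); u = 729.0·(+0.09104)/1.24372 + 304.2 = 357.5596, v = 849.9·(-0.06622)/1.24372 + 232.9 = 187.6515
M2: Pc = R·M2+t = (+0.05967, -0.26018, +1.27529); u = 729.0·(+0.05967)/1.27529 + 304.2 = 338.3081, v = 849.9·(-0.26018)/1.27529 + 232.9 = 59.5084
M3: Pc = R·M3+t = (-0.13464, -0.22478, +1.29968); u = 729.0·(-0.13464)/1.29968 + 304.2 = 228.6820, v = 849.9·(-0.22478)/1.29968 + 232.9 = 85.9064

c0=(244.83, 212.24) c1=(357.56, 187.65) c2=(338.31, 59.51) c3=(228.68, 85.91)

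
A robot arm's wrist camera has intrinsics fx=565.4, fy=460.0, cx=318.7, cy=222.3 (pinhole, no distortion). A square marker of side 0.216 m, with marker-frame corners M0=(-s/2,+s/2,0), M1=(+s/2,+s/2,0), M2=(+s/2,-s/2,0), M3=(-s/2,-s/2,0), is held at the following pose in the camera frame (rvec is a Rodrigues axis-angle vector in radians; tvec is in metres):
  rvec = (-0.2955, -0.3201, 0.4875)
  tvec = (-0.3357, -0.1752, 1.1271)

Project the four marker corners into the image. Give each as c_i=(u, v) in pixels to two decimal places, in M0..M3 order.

c0=(69.08, 162.66) c1=(171.77, 209.82) c2=(222.99, 140.18) c3=(129.32, 93.14)

Intrinsics K: fx=565.4, fy=460.0, cx=318.7, cy=222.3
Marker side s = 0.216 m; corners in marker frame (Z=0):
  M0 = (-0.1080, +0.1080, 0)
  M1 = (+0.1080, +0.1080, 0)
  M2 = (+0.1080, -0.1080, 0)
  M3 = (-0.1080, -0.1080, 0)
rvec = (-0.2955, -0.3201, 0.4875), |rvec| = θ = 0.65379 rad = 37.459°
Rodrigues: sinθ=0.60820, 1−cosθ=0.20622; R = I + sinθ·[k]× + (1−cosθ)·[k]×²:
    [+0.83591 -0.40787 -0.36728]
    [+0.49914 +0.84322 +0.19961]
    [+0.22828 -0.35018 +0.90844]
t = (-0.3357, -0.1752, 1.1271) m
M0: Pc = R·M0+t = (-0.47003, -0.13804, +1.06463); u = 565.4·(-0.47003)/1.06463 + 318.7 = 69.0780, v = 460.0·(-0.13804)/1.06463 + 222.3 = 162.6564
M1: Pc = R·M1+t = (-0.28947, -0.03023, +1.11393); u = 565.4·(-0.28947)/1.11393 + 318.7 = 171.7729, v = 460.0·(-0.03023)/1.11393 + 222.3 = 209.8184
M2: Pc = R·M2+t = (-0.20137, -0.21236, +1.18957); u = 565.4·(-0.20137)/1.18957 + 318.7 = 222.9889, v = 460.0·(-0.21236)/1.18957 + 222.3 = 140.1816
M3: Pc = R·M3+t = (-0.38193, -0.32017, +1.14027); u = 565.4·(-0.38193)/1.14027 + 318.7 = 129.3210, v = 460.0·(-0.32017)/1.14027 + 222.3 = 93.1368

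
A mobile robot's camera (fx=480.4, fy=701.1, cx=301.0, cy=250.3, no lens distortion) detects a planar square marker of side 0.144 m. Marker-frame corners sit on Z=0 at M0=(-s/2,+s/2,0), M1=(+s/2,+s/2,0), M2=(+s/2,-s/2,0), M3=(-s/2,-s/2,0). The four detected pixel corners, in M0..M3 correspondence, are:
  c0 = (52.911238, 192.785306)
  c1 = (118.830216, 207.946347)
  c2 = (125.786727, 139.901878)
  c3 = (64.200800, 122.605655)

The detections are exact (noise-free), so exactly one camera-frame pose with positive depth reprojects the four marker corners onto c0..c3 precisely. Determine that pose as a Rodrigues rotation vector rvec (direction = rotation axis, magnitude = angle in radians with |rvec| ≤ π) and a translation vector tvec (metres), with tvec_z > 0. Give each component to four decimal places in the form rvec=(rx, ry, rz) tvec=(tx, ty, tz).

Intrinsics K: fx=480.4, fy=701.1, cx=301.0, cy=250.3
Marker side s = 0.144 m; corners in marker frame (Z=0):
  M0 = (-0.0720, +0.0720, 0)
  M1 = (+0.0720, +0.0720, 0)
  M2 = (+0.0720, -0.0720, 0)
  M3 = (-0.0720, -0.0720, 0)
Detected image corners:
  c0 = (52.911238, 192.785306) px
  c1 = (118.830216, 207.946347) px
  c2 = (125.786727, 139.901878) px
  c3 = (64.200800, 122.605655) px
Planar DLT: solve 8×8 A·h = b for H (H[2,2]=1):
  H  [+470.73080 -101.62290 +91.29496]
  H  [+165.12339 +408.98536 +164.93146]
  H  [+0.31480 -0.42694 +1.00000]
B = K⁻¹H; ‖b₁‖=0.852510, ‖b₂‖=0.852510; λ = 2/(‖b₁‖+‖b₂‖) = 1.173007, sign → tz>0 ⇒ λ=+1.173007
r₁ = λ·B[:,0] = (+0.91803,+0.14444,+0.36926); r₂ = λ·B[:,1] = (+0.06565,+0.86307,-0.50081)
r₃ = r₁×r₂ = (-0.39103,+0.48400,+0.78284); SVD([r₁ r₂ r₃]) → R = UVᵀ:
  R  [+0.91803 +0.06565 -0.39103]
  R  [+0.14444 +0.86307 +0.48400]
  R  [+0.36926 -0.50081 +0.78284]
t = (-0.51204, -0.14283, +1.17301) m
tr R = 2.563938; θ = arccos((tr R − 1)/2) = 0.672978 rad = 38.559°
axis k = ((R−Rᵀ)₃₂, (R−Rᵀ)₁₃, (R−Rᵀ)₂₁) / (2 sinθ) = (-0.789973, -0.609875, +0.063199)
rvec = θ·k = (-0.531635, -0.410433, +0.042531)

rvec=(-0.5316, -0.4104, 0.0425) tvec=(-0.5120, -0.1428, 1.1730)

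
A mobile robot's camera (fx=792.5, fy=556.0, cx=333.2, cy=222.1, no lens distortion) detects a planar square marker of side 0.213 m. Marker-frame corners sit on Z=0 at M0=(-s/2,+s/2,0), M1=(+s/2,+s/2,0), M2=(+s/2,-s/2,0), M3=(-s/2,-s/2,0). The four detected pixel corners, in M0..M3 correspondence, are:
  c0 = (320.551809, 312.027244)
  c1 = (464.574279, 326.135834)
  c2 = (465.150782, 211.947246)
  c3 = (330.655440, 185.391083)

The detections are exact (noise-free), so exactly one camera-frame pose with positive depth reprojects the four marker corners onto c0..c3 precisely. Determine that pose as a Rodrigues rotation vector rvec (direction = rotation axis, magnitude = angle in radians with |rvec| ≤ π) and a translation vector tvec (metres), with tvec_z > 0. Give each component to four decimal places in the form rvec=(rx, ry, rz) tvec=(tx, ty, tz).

rvec=(-0.2702, -0.5724, 0.1354) tvec=(0.0802, 0.0613, 0.9618)

Intrinsics K: fx=792.5, fy=556.0, cx=333.2, cy=222.1
Marker side s = 0.213 m; corners in marker frame (Z=0):
  M0 = (-0.1065, +0.1065, 0)
  M1 = (+0.1065, +0.1065, 0)
  M2 = (+0.1065, -0.1065, 0)
  M3 = (-0.1065, -0.1065, 0)
Detected image corners:
  c0 = (320.551809, 312.027244) px
  c1 = (464.574279, 326.135834) px
  c2 = (465.150782, 211.947246) px
  c3 = (330.655440, 185.391083) px
Planar DLT: solve 8×8 A·h = b for H (H[2,2]=1):
  H  [+864.96209 -142.61320 +399.29396]
  H  [+235.17315 +485.82210 +257.52814]
  H  [+0.53609 -0.30063 +1.00000]
B = K⁻¹H; ‖b₁‖=1.039724, ‖b₂‖=1.039724; λ = 2/(‖b₁‖+‖b₂‖) = 0.961793, sign → tz>0 ⇒ λ=+0.961793
r₁ = λ·B[:,0] = (+0.83295,+0.20085,+0.51561); r₂ = λ·B[:,1] = (-0.05151,+0.95590,-0.28914)
r₃ = r₁×r₂ = (-0.55094,+0.21429,+0.80656); SVD([r₁ r₂ r₃]) → R = UVᵀ:
  R  [+0.83295 -0.05151 -0.55094]
  R  [+0.20085 +0.95590 +0.21429]
  R  [+0.51561 -0.28914 +0.80656]
t = (+0.08021, +0.06129, +0.96179) m
tr R = 2.595413; θ = arccos((tr R − 1)/2) = 0.647314 rad = 37.088°
axis k = ((R−Rᵀ)₃₂, (R−Rᵀ)₁₃, (R−Rᵀ)₂₁) / (2 sinθ) = (-0.417406, -0.884303, +0.209236)
rvec = θ·k = (-0.270193, -0.572422, +0.135441)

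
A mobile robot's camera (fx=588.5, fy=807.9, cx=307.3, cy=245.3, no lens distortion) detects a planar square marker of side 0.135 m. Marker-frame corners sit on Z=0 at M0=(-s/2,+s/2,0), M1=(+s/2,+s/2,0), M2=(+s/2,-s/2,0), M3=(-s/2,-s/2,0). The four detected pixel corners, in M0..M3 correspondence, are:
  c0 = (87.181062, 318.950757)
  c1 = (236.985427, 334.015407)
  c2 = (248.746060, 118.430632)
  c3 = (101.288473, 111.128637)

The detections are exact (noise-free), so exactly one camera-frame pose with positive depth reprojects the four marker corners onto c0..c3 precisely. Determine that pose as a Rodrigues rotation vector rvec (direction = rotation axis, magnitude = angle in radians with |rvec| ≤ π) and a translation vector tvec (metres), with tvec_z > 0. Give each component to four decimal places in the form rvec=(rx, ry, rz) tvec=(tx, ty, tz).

Intrinsics K: fx=588.5, fy=807.9, cx=307.3, cy=245.3
Marker side s = 0.135 m; corners in marker frame (Z=0):
  M0 = (-0.0675, +0.0675, 0)
  M1 = (+0.0675, +0.0675, 0)
  M2 = (+0.0675, -0.0675, 0)
  M3 = (-0.0675, -0.0675, 0)
Detected image corners:
  c0 = (87.181062, 318.950757) px
  c1 = (236.985427, 334.015407) px
  c2 = (248.746060, 118.430632) px
  c3 = (101.288473, 111.128637) px
Planar DLT: solve 8×8 A·h = b for H (H[2,2]=1):
  H  [+1056.35393 -119.55125 +167.28595]
  H  [+24.27287 +1536.78350 +219.53169]
  H  [-0.26422 -0.13995 +1.00000]
B = K⁻¹H; ‖b₁‖=1.954051, ‖b₂‖=1.954051; λ = 2/(‖b₁‖+‖b₂‖) = 0.511757, sign → tz>0 ⇒ λ=+0.511757
r₁ = λ·B[:,0] = (+0.98921,+0.05643,-0.13522); r₂ = λ·B[:,1] = (-0.06656,+0.99521,-0.07162)
r₃ = r₁×r₂ = (+0.13053,+0.07985,+0.98822); SVD([r₁ r₂ r₃]) → R = UVᵀ:
  R  [+0.98921 -0.06656 +0.13053]
  R  [+0.05643 +0.99521 +0.07985]
  R  [-0.13522 -0.07162 +0.98822]
t = (-0.12176, -0.01632, +0.51176) m
tr R = 2.972641; θ = arccos((tr R − 1)/2) = 0.165596 rad = 9.488°
axis k = ((R−Rᵀ)₃₂, (R−Rᵀ)₁₃, (R−Rᵀ)₂₁) / (2 sinθ) = (-0.459441, +0.806061, +0.373069)
rvec = θ·k = (-0.076082, +0.133480, +0.061779)

rvec=(-0.0761, 0.1335, 0.0618) tvec=(-0.1218, -0.0163, 0.5118)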